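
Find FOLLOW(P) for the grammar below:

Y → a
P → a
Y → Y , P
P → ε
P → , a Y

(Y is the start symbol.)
{ $, ',' }

To compute FOLLOW(P), find every occurrence of P on a right-hand side N → α P β: add FIRST(β) \ {ε}, and if β is empty or nullable also add FOLLOW(N). Iterate to a fixed point.

In Y → Y , P: P is at the end, add FOLLOW(Y)

The FOLLOW sets referred to above (computed the same way, to a fixed point):
  FOLLOW(Y) = { $, ',' }

Taking the union: FOLLOW(P) = { $, ',' }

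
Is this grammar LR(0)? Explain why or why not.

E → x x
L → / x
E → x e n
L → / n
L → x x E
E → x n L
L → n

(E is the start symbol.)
Yes, the grammar is LR(0)

A grammar is LR(0) if no state in the canonical LR(0) collection has:
  - both a shift item (dot before a terminal) and a complete item (shift-reduce conflict), or
  - two or more complete items (reduce-reduce conflict; the accept item [E' → E .] counts as a complete item here).

Augment with E' → E and build the canonical LR(0) collection (I0 = CLOSURE({[E' → . E]}), then GOTO on every symbol after a dot until no new states appear). It has 15 states:
  I0: { [E → . x e n], [E → . x n L], [E → . x x], [E' → . E] }  — shift
  I1: { [E' → E .] }  — accept
  I2: { [E → x . e n], [E → x . n L], [E → x . x] }  — shift
  I3: { [E → x e . n] }  — shift
  I4: { [E → x n . L], [L → . / n], [L → . / x], [L → . n], [L → . x x E] }  — shift
  I5: { [E → x x .] }  — reduce
  I6: { [L → / . n], [L → / . x] }  — shift
  I7: { [E → x n L .] }  — reduce
  I8: { [L → n .] }  — reduce
  I9: { [L → x . x E] }  — shift
  I10: { [E → . x e n], [E → . x n L], [E → . x x], [L → x x . E] }  — shift
  I11: { [L → x x E .] }  — reduce
  I12: { [L → / n .] }  — reduce
  I13: { [L → / x .] }  — reduce
  I14: { [E → x e n .] }  — reduce

Every state is either a pure shift/goto state or contains exactly one complete item and nothing to shift — no conflicts. The grammar is LR(0).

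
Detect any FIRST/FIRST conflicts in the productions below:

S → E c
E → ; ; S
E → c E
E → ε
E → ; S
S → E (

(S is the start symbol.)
Yes. S → E c / S → E '(' on { ';', 'c' }; E → ';' ';' S / E → ';' S on { ';' }

FIRST sets of the non-terminals at (or reachable through a nullable prefix from) the front of some alternative:
  FIRST(E) = { ';', 'c', ε }

Productions for S:
  S → E c: FIRST = { ';', 'c' }
  S → E (: FIRST = { '(', ';', 'c' }
Productions for E:
  E → ; ; S: FIRST = { ';' }
  E → c E: FIRST = { 'c' }
  E → ε: FIRST = { ε }
  E → ; S: FIRST = { ';' }

Conflict for S: S → E c and S → E (
  Overlap: { ';', 'c' }
Conflict for E: E → ; ; S and E → ; S
  Overlap: { ';' }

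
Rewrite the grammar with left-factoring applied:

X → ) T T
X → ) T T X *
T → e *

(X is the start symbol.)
Left-factoring transforms A → αβ₁ | αβ₂ into A → αA' and A' → β₁ | β₂
(α is the longest common prefix among the alternatives). Repeat until
no nonterminal has two alternatives with a common prefix.

Round 1: X has alternatives sharing prefix ') T T'. Introduce X': X → ) T T X'
  Add: X' → ε
  Add: X' → X *

No remaining common prefixes — done.

Resulting grammar:
X → ) T T X'
X' → ε
X' → X *
T → e *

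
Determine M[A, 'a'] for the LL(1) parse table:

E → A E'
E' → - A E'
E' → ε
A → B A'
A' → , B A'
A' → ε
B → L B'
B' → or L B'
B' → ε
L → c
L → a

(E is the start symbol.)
To find M[A, 'a'], we find productions for A where 'a' is in the predict set (PREDICT(N → α) = (FIRST(α) \ {ε}) ∪ (FOLLOW(N) if α ⇒* ε)).

Relevant sets:
  FIRST(B) = { 'a', 'c' }

A → B A': PREDICT = { 'a', 'c' }
  'a' is in predict set, so this production goes in M[A, 'a']

M[A, 'a'] = A → B A'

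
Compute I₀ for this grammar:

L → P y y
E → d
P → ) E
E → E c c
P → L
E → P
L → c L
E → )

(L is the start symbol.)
First, augment the grammar with L' → L
I₀ = CLOSURE({ [L' → . L] }):
  [L' → . L] has the dot before L: add [L → . P y y], [L → . c L]
  [L → . P y y] has the dot before P: add [P → . ) E], [P → . L]
No further items can be added.

I₀ = { [L → . P y y], [L → . c L], [L' → . L], [P → . ) E], [P → . L] }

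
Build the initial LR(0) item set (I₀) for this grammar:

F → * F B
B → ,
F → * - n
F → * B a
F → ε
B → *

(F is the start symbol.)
{ [F → . * - n], [F → . * B a], [F → . * F B], [F → .], [F' → . F] }

First, augment the grammar with F' → F
I₀ = CLOSURE({ [F' → . F] }):
  [F' → . F] has the dot before F: add [F → . * F B], [F → . * - n], [F → . * B a], [F → .]
No further items can be added.

I₀ = { [F → . * - n], [F → . * B a], [F → . * F B], [F → .], [F' → . F] }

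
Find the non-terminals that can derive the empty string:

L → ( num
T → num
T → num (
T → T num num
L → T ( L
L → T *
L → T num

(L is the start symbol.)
There are no ε-productions, so no non-terminal can derive ε.
No non-terminals are nullable.

Answer: None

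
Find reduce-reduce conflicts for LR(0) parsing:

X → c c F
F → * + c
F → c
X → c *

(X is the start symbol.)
No reduce-reduce conflicts

A reduce-reduce conflict occurs when an LR(0) state has two complete items [A → α .] and [B → β .] — both call for a reduction, and with no lookahead the parser cannot choose between them.

Augment with X' → X and build the canonical LR(0) collection (I0 = CLOSURE({[X' → . X]}), then GOTO on every symbol after a dot until no new states appear). It has 10 states:
  I0: { [X → . c *], [X → . c c F], [X' → . X] }  — shift
  I1: { [X' → X .] }  — accept
  I2: { [X → c . *], [X → c . c F] }  — shift
  I3: { [X → c * .] }  — reduce
  I4: { [F → . * + c], [F → . c], [X → c c . F] }  — shift
  I5: { [F → * . + c] }  — shift
  I6: { [X → c c F .] }  — reduce
  I7: { [F → c .] }  — reduce
  I8: { [F → * + . c] }  — shift
  I9: { [F → * + c .] }  — reduce

No state contains more than one complete item.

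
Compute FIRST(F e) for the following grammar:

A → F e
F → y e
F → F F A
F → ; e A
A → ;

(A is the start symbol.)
{ ';', 'y' }

FIRST sets of the non-terminals involved (from the grammar, by fixed-point iteration):
  FIRST(F) = { ';', 'y' }

To compute FIRST(F e), process the symbols left to right:
Symbol F is a non-terminal. Add FIRST(F) \ {ε} = { ';', 'y' }
F is not nullable (ε ∉ FIRST(F)), so stop here.
FIRST(F e) = { ';', 'y' }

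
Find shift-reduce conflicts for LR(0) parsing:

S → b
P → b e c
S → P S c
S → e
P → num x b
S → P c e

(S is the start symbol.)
Yes — I3: [S → b .] vs [P → b . e c]

Augment with S' → S and build the canonical LR(0) collection (I0 = CLOSURE({[S' → . S]}), then GOTO on every symbol after a dot until no new states appear). It has 14 states:
  I0: { [P → . b e c], [P → . num x b], [S → . P S c], [S → . P c e], [S → . b], [S → . e], [S' → . S] }  — shift
  I1: { [P → . b e c], [P → . num x b], [S → . P S c], [S → . P c e], [S → . b], [S → . e], [S → P . S c], [S → P . c e] }  — shift
  I2: { [S' → S .] }  — accept
  I3: { [P → b . e c], [S → b .] }  — shift, reduce
  I4: { [S → e .] }  — reduce
  I5: { [P → num . x b] }  — shift
  I6: { [P → num x . b] }  — shift
  I7: { [P → num x b .] }  — reduce
  I8: { [P → b e . c] }  — shift
  I9: { [P → b e c .] }  — reduce
  I10: { [S → P S . c] }  — shift
  I11: { [S → P c . e] }  — shift
  I12: { [S → P c e .] }  — reduce
  I13: { [S → P S c .] }  — reduce

I3 contains reduce item [S → b .] and shift item [P → b . e c] — shift-reduce conflict.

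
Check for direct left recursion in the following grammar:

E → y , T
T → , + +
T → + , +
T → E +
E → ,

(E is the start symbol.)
Direct left recursion occurs when N → N α for some non-terminal N (the right-hand side begins with the left-hand side itself).

E → y , T: starts with y
T → , + +: starts with ','
T → + , +: starts with '+'
T → E +: starts with E
E → ,: starts with ','

No direct left recursion found.

Answer: No direct left recursion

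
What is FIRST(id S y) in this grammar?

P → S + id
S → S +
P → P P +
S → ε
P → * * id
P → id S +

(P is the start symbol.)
{ 'id' }

To compute FIRST(id S y), process the symbols left to right:
Symbol id is a terminal. Add 'id' and stop.
FIRST(id S y) = { 'id' }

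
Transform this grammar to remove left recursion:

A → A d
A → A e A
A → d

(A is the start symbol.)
A is directly left-recursive. The standard transformation for
  A → A α₁ | ... | A α_m | β₁ | ... | β_n
is
  A  → β₁ A' | ... | β_n A'
  A' → α₁ A' | ... | α_m A' | ε

A → d becomes A → d A'
A → A d becomes A' → d A'
A → A e A becomes A' → e A A'
Add A' → ε

Resulting grammar:
A → d A'
A' → d A'
A' → e A A'
A' → ε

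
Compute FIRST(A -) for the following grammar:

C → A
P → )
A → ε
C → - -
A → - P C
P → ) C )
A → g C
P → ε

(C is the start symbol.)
{ '-', 'g' }

FIRST sets of the non-terminals involved (from the grammar, by fixed-point iteration):
  FIRST(A) = { '-', 'g', ε }

To compute FIRST(A -), process the symbols left to right:
Symbol A is a non-terminal. Add FIRST(A) \ {ε} = { '-', 'g' }
A is nullable (ε ∈ FIRST(A)), continue to the next symbol.
Symbol - is a terminal. Add '-' and stop.
FIRST(A -) = { '-', 'g' }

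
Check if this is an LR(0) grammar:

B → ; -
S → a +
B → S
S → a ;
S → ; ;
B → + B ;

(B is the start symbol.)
Augment with B' → B and build the canonical LR(0) collection (I0 = CLOSURE({[B' → . B]}), then GOTO on every symbol after a dot until no new states appear). It has 12 states:
  I0: { [B → . + B ;], [B → . ; -], [B → . S], [B' → . B], [S → . ; ;], [S → . a +], [S → . a ;] }  — shift
  I1: { [B → + . B ;], [B → . + B ;], [B → . ; -], [B → . S], [S → . ; ;], [S → . a +], [S → . a ;] }  — shift
  I2: { [B → ; . -], [S → ; . ;] }  — shift
  I3: { [B' → B .] }  — accept
  I4: { [B → S .] }  — reduce
  I5: { [S → a . +], [S → a . ;] }  — shift
  I6: { [S → a + .] }  — reduce
  I7: { [S → a ; .] }  — reduce
  I8: { [B → ; - .] }  — reduce
  I9: { [S → ; ; .] }  — reduce
  I10: { [B → + B . ;] }  — shift
  I11: { [B → + B ; .] }  — reduce

Every state is either a pure shift/goto state or contains exactly one complete item and nothing to shift — no conflicts. The grammar is LR(0).

Answer: Yes, the grammar is LR(0)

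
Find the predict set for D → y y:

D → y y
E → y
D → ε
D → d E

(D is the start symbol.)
PREDICT(D → y y) = (FIRST(RHS) \ {ε}) ∪ (FOLLOW(D) if ε ∈ FIRST(RHS), i.e. RHS ⇒* ε)
FIRST(y y) = { 'y' }
ε ∉ FIRST(y y), so FOLLOW(D) is not added.
PREDICT(D → y y) = { 'y' }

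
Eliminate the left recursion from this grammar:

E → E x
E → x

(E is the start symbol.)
E → x E'
E' → x E'
E' → ε

E is directly left-recursive. The standard transformation for
  A → A α₁ | ... | A α_m | β₁ | ... | β_n
is
  A  → β₁ A' | ... | β_n A'
  A' → α₁ A' | ... | α_m A' | ε

E → x becomes E → x E'
E → E x becomes E' → x E'
Add E' → ε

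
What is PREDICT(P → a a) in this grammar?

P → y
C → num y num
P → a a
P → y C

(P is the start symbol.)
PREDICT(P → a a) = (FIRST(RHS) \ {ε}) ∪ (FOLLOW(P) if ε ∈ FIRST(RHS), i.e. RHS ⇒* ε)
FIRST(a a) = { 'a' }
ε ∉ FIRST(a a), so FOLLOW(P) is not added.
PREDICT(P → a a) = { 'a' }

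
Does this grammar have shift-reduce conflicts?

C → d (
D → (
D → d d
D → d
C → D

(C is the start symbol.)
Yes — I4: [D → d .] vs [C → d . (]

A shift-reduce conflict occurs when an LR(0) state has both:
  - a complete (reduce) item [A → α .] (dot at the end), and
  - a shift item [B → β . c γ] (dot before a terminal).

Augment with C' → C and build the canonical LR(0) collection (I0 = CLOSURE({[C' → . C]}), then GOTO on every symbol after a dot until no new states appear). It has 7 states:
  I0: { [C → . D], [C → . d (], [C' → . C], [D → . (], [D → . d d], [D → . d] }  — shift
  I1: { [D → ( .] }  — reduce
  I2: { [C' → C .] }  — accept
  I3: { [C → D .] }  — reduce
  I4: { [C → d . (], [D → d . d], [D → d .] }  — shift, reduce
  I5: { [C → d ( .] }  — reduce
  I6: { [D → d d .] }  — reduce

I4 contains reduce item [D → d .] and shift items [C → d . (], [D → d . d] — shift-reduce conflict.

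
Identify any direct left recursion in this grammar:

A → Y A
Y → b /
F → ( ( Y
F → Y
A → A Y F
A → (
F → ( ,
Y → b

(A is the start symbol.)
Yes, A is left-recursive

Direct left recursion occurs when N → N α for some non-terminal N (the right-hand side begins with the left-hand side itself).

A → Y A: starts with Y
Y → b /: starts with b
F → ( ( Y: starts with '('
F → Y: starts with Y
A → A Y F: LEFT RECURSIVE (starts with A)
A → (: starts with '('
F → ( ,: starts with '('
Y → b: starts with b

The grammar has direct left recursion on: A.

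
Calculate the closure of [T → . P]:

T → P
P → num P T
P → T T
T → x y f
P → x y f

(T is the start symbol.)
Start with: [T → . P]
  [T → . P] has the dot before P: add [P → . num P T], [P → . T T], [P → . x y f]
  [P → . T T] has the dot before T: add [T → . x y f]
No further items can be added.

CLOSURE = { [P → . T T], [P → . num P T], [P → . x y f], [T → . P], [T → . x y f] }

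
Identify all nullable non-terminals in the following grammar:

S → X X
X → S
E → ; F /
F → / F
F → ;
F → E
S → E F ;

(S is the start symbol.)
A non-terminal is nullable if it can derive ε (the empty string): either it has an ε-production, or it has a production whose right-hand side consists entirely of nullable non-terminals.

There are no ε-productions, so no non-terminal can derive ε.
No non-terminals are nullable.

Answer: None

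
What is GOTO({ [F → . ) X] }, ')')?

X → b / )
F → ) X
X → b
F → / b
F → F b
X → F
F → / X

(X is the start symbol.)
{ [F → ) . X], [F → . ) X], [F → . / X], [F → . / b], [F → . F b], [X → . F], [X → . b / )], [X → . b] }

GOTO(I, ')') = CLOSURE({ [A → αX.β] : [A → α.Xβ] ∈ I, X = ')' })

Items with dot before ')', with the dot advanced:
  [F → . ) X] → [F → ) . X]
Closure of the advanced items:
  [F → ) . X] has the dot before X: add [X → . b / )], [X → . b], [X → . F]
  [X → . F] has the dot before F: add [F → . ) X], [F → . / b], [F → . F b], [F → . / X]

GOTO = { [F → ) . X], [F → . ) X], [F → . / X], [F → . / b], [F → . F b], [X → . F], [X → . b / )], [X → . b] }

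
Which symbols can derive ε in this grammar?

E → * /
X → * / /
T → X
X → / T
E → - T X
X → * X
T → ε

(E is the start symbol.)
ε-productions: T → ε
So T is immediately nullable.
No further non-terminal can be added: every production for the remaining non-terminals contains a terminal or a non-nullable non-terminal.
Nullable = { 'T' }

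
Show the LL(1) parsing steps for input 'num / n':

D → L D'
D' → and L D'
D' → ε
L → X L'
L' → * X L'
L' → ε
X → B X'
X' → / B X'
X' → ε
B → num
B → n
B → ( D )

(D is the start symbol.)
Stack is shown with the top on the left.

Stack           Input      Action
---------------------------------
D $             num / n $  output D → L D'
L D' $          num / n $  output L → X L'
X L' D' $       num / n $  output X → B X'
B X' L' D' $    num / n $  output B → num
num X' L' D' $  num / n $  match 'num'
X' L' D' $      / n $      output X' → / B X'
/ B X' L' D' $  / n $      match '/'
B X' L' D' $    n $        output B → n
n X' L' D' $    n $        match 'n'
X' L' D' $      $          output X' → ε
L' D' $         $          output L' → ε
D' $            $          output D' → ε
$               $          accept

The string is accepted.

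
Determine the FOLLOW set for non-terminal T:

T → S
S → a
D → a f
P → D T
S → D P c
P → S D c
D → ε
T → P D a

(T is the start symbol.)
To compute FOLLOW(T), find every occurrence of T on a right-hand side N → α T β: add FIRST(β) \ {ε}, and if β is empty or nullable also add FOLLOW(N). Iterate to a fixed point.

T is the start symbol, so $ ∈ FOLLOW(T).
In P → D T: T is at the end, add FOLLOW(P)

The FOLLOW sets referred to above (computed the same way, to a fixed point):
  FOLLOW(P) = { 'a', 'c' }

Taking the union: FOLLOW(T) = { $, 'a', 'c' }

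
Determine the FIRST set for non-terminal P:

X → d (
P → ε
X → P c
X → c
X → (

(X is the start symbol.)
From P → ε:
  - ε-production, so ε ∈ FIRST(P)

Collecting: FIRST(P) = { ε }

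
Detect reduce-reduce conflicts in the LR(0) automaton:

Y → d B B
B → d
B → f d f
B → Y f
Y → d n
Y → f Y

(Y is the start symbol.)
No reduce-reduce conflicts

A reduce-reduce conflict occurs when an LR(0) state has two complete items [A → α .] and [B → β .] — both call for a reduction, and with no lookahead the parser cannot choose between them.

Augment with Y' → Y and build the canonical LR(0) collection (I0 = CLOSURE({[Y' → . Y]}), then GOTO on every symbol after a dot until no new states appear). It has 14 states:
  I0: { [Y → . d B B], [Y → . d n], [Y → . f Y], [Y' → . Y] }  — shift
  I1: { [Y' → Y .] }  — accept
  I2: { [B → . Y f], [B → . d], [B → . f d f], [Y → . d B B], [Y → . d n], [Y → . f Y], [Y → d . B B], [Y → d . n] }  — shift
  I3: { [Y → . d B B], [Y → . d n], [Y → . f Y], [Y → f . Y] }  — shift
  I4: { [Y → f Y .] }  — reduce
  I5: { [B → . Y f], [B → . d], [B → . f d f], [Y → . d B B], [Y → . d n], [Y → . f Y], [Y → d B . B] }  — shift
  I6: { [B → Y . f] }  — shift
  I7: { [B → . Y f], [B → . d], [B → . f d f], [B → d .], [Y → . d B B], [Y → . d n], [Y → . f Y], [Y → d . B B], [Y → d . n] }  — shift, reduce
  I8: { [B → f . d f], [Y → . d B B], [Y → . d n], [Y → . f Y], [Y → f . Y] }  — shift
  I9: { [Y → d n .] }  — reduce
  I10: { [B → . Y f], [B → . d], [B → . f d f], [B → f d . f], [Y → . d B B], [Y → . d n], [Y → . f Y], [Y → d . B B], [Y → d . n] }  — shift
  I11: { [B → f . d f], [B → f d f .], [Y → . d B B], [Y → . d n], [Y → . f Y], [Y → f . Y] }  — shift, reduce
  I12: { [B → Y f .] }  — reduce
  I13: { [Y → d B B .] }  — reduce

No state contains more than one complete item.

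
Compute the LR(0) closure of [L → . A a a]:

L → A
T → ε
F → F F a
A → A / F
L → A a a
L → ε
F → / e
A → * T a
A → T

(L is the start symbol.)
To compute CLOSURE, for each item [A → α.Bβ] where B is a non-terminal, add [B → .γ] for all productions B → γ; repeat for the newly added items until nothing changes.

Start with: [L → . A a a]
  [L → . A a a] has the dot before A: add [A → . A / F], [A → . * T a], [A → . T]
  [A → . T] has the dot before T: add [T → .]
No further items can be added.

CLOSURE = { [A → . * T a], [A → . A / F], [A → . T], [L → . A a a], [T → .] }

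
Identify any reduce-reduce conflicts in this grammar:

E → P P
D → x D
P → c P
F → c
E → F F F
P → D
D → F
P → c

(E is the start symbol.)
A reduce-reduce conflict occurs when an LR(0) state has two complete items [A → α .] and [B → β .] — both call for a reduction, and with no lookahead the parser cannot choose between them.

Augment with E' → E and build the canonical LR(0) collection (I0 = CLOSURE({[E' → . E]}), then GOTO on every symbol after a dot until no new states appear). It has 14 states:
  I0: { [D → . F], [D → . x D], [E → . F F F], [E → . P P], [E' → . E], [F → . c], [P → . D], [P → . c P], [P → . c] }  — shift
  I1: { [P → D .] }  — reduce
  I2: { [E' → E .] }  — accept
  I3: { [D → F .], [E → F . F F], [F → . c] }  — shift, reduce
  I4: { [D → . F], [D → . x D], [E → P . P], [F → . c], [P → . D], [P → . c P], [P → . c] }  — shift
  I5: { [D → . F], [D → . x D], [F → . c], [F → c .], [P → . D], [P → . c P], [P → . c], [P → c . P], [P → c .] }  — shift, 2 reduces
  I6: { [D → . F], [D → . x D], [D → x . D], [F → . c] }  — shift
  I7: { [D → x D .] }  — reduce
  I8: { [D → F .] }  — reduce
  I9: { [F → c .] }  — reduce
  I10: { [P → c P .] }  — reduce
  I11: { [E → P P .] }  — reduce
  I12: { [E → F F . F], [F → . c] }  — shift
  I13: { [E → F F F .] }  — reduce

I5 contains complete items [F → c .], [P → c .] — reduce-reduce conflict.

Answer: Yes — I5: [F → c .] vs [P → c .]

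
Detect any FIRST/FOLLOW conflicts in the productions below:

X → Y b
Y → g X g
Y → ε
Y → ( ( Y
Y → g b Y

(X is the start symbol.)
Nullable non-terminals: Y.

Y: nullable alternative(s) Y → ε; FOLLOW(Y) = { 'b' }
  Y → g X g: FIRST \ {ε} = { 'g' } — disjoint from FOLLOW(Y)
  Y → ε: FIRST \ {ε} = { } — this is the only nullable alternative, skip
  Y → ( ( Y: FIRST \ {ε} = { '(' } — disjoint from FOLLOW(Y)
  Y → g b Y: FIRST \ {ε} = { 'g' } — disjoint from FOLLOW(Y)

X has no nullable alternative, so no FIRST/FOLLOW check is needed there.

No FIRST/FOLLOW conflicts found.

Answer: No FIRST/FOLLOW conflicts.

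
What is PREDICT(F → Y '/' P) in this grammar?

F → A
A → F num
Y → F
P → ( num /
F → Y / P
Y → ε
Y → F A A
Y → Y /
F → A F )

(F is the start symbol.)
{ '/' }

PREDICT(F → Y '/' P) = (FIRST(RHS) \ {ε}) ∪ (FOLLOW(F) if ε ∈ FIRST(RHS), i.e. RHS ⇒* ε)
FIRST(Y) = { '/', ε }
FIRST(Y '/' P) = { '/' }
ε ∉ FIRST(Y '/' P), so FOLLOW(F) is not added.
PREDICT(F → Y '/' P) = { '/' }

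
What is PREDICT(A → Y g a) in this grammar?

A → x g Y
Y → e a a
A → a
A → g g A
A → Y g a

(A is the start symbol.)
PREDICT(A → Y g a) = (FIRST(RHS) \ {ε}) ∪ (FOLLOW(A) if ε ∈ FIRST(RHS), i.e. RHS ⇒* ε)
FIRST(Y) = { 'e' }
FIRST(Y g a) = { 'e' }
ε ∉ FIRST(Y g a), so FOLLOW(A) is not added.
PREDICT(A → Y g a) = { 'e' }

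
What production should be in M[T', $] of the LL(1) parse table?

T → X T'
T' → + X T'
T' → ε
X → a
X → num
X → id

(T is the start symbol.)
To find M[T', $], we find productions for T' where $ is in the predict set (PREDICT(N → α) = (FIRST(α) \ {ε}) ∪ (FOLLOW(N) if α ⇒* ε)).

Relevant sets:
  FOLLOW(T') = { $ }

T' → + X T': PREDICT = { '+' }
T' → ε: PREDICT = { $ }
  $ is in predict set, so this production goes in M[T', $]

M[T', $] = T' → ε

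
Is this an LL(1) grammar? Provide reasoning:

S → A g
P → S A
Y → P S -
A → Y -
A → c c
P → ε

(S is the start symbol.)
No. Predict set conflict for P: { 'c' }

A grammar is LL(1) if for each non-terminal N with multiple productions, the predict sets of those productions are pairwise disjoint, where PREDICT(N → α) = (FIRST(α) \ {ε}) ∪ (FOLLOW(N) if α ⇒* ε).

Relevant sets:
  FIRST(S) = { 'c' }
  FIRST(Y) = { 'c' }
  FOLLOW(P) = { 'c' }

For P:
  PREDICT(P → S A) = { 'c' }
  PREDICT(P → ε) = { 'c' }
For A:
  PREDICT(A → Y '-') = { 'c' }
  PREDICT(A → c c) = { 'c' }
S, Y have a single production, so nothing to check there.

Conflict found: Predict set conflict for P: { 'c' }
The grammar is NOT LL(1).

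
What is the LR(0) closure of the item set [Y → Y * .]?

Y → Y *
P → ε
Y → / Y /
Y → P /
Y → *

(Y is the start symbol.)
{ [Y → Y * .] }

To compute CLOSURE, for each item [A → α.Bβ] where B is a non-terminal, add [B → .γ] for all productions B → γ; repeat for the newly added items until nothing changes.

Start with: [Y → Y * .]
The dot is at the end, so nothing is added.

CLOSURE = { [Y → Y * .] }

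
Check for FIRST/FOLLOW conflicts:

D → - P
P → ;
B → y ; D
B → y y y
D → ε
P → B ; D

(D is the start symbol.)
A FIRST/FOLLOW conflict occurs when a non-terminal N has a nullable alternative N → β (β ⇒* ε) and another alternative N → α with FIRST(α) ∩ FOLLOW(N) ≠ ∅: on such a lookahead the parser cannot decide between expanding α and letting N vanish via β.

Nullable non-terminals: D.

D: nullable alternative(s) D → ε; FOLLOW(D) = { $, ';' }
  D → - P: FIRST \ {ε} = { '-' } — disjoint from FOLLOW(D)
  D → ε: FIRST \ {ε} = { } — this is the only nullable alternative, skip

B, P have no nullable alternative, so no FIRST/FOLLOW check is needed there.

No FIRST/FOLLOW conflicts found.

Answer: No FIRST/FOLLOW conflicts.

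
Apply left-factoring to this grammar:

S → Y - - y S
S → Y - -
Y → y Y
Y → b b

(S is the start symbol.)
S → Y - - S'
S' → y S
S' → ε
Y → y Y
Y → b b

Left-factoring transforms A → αβ₁ | αβ₂ into A → αA' and A' → β₁ | β₂
(α is the longest common prefix among the alternatives). Repeat until
no nonterminal has two alternatives with a common prefix.

Round 1: S has alternatives sharing prefix 'Y - -'. Introduce S': S → Y - - S'
  Add: S' → y S
  Add: S' → ε

No remaining common prefixes — done.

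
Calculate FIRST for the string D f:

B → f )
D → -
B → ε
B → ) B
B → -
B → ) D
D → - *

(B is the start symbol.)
FIRST sets of the non-terminals involved (from the grammar, by fixed-point iteration):
  FIRST(D) = { '-' }

To compute FIRST(D f), process the symbols left to right:
Symbol D is a non-terminal. Add FIRST(D) \ {ε} = { '-' }
D is not nullable (ε ∉ FIRST(D)), so stop here.
FIRST(D f) = { '-' }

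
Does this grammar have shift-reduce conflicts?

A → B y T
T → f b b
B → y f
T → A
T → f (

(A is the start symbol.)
No shift-reduce conflicts

A shift-reduce conflict occurs when an LR(0) state has both:
  - a complete (reduce) item [A → α .] (dot at the end), and
  - a shift item [B → β . c γ] (dot before a terminal).

Augment with A' → A and build the canonical LR(0) collection (I0 = CLOSURE({[A' → . A]}), then GOTO on every symbol after a dot until no new states appear). It has 12 states:
  I0: { [A → . B y T], [A' → . A], [B → . y f] }  — shift
  I1: { [A' → A .] }  — accept
  I2: { [A → B . y T] }  — shift
  I3: { [B → y . f] }  — shift
  I4: { [B → y f .] }  — reduce
  I5: { [A → . B y T], [A → B y . T], [B → . y f], [T → . A], [T → . f (], [T → . f b b] }  — shift
  I6: { [T → A .] }  — reduce
  I7: { [A → B y T .] }  — reduce
  I8: { [T → f . (], [T → f . b b] }  — shift
  I9: { [T → f ( .] }  — reduce
  I10: { [T → f b . b] }  — shift
  I11: { [T → f b b .] }  — reduce

No state contains both a complete item and a shift item.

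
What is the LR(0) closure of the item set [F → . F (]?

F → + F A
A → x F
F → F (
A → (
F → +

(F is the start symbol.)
Start with: [F → . F (]
  [F → . F (] has the dot before F: add [F → . + F A], [F → . +]
No further items can be added.

CLOSURE = { [F → . + F A], [F → . +], [F → . F (] }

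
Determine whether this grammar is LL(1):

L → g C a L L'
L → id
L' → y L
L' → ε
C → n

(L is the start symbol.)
No. Predict set conflict for L': { 'y' }

Relevant sets:
  FOLLOW(L') = { $, 'y' }

For L:
  PREDICT(L → g C a L L') = { 'g' }
  PREDICT(L → id) = { 'id' }
For L':
  PREDICT(L' → y L) = { 'y' }
  PREDICT(L' → ε) = { $, 'y' }
C has a single production, so nothing to check there.

Conflict found: Predict set conflict for L': { 'y' }
The grammar is NOT LL(1).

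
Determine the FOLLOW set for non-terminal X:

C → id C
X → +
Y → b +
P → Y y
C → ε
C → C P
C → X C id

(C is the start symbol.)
{ '+', 'b', 'id' }

In C → X C id: X is followed by C id, add FIRST(C id) \ {ε} = { '+', 'b', 'id' }

Taking the union: FOLLOW(X) = { '+', 'b', 'id' }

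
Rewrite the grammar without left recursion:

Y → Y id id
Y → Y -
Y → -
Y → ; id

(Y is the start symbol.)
Y → - Y'
Y → ; id Y'
Y' → id id Y'
Y' → - Y'
Y' → ε

Y is directly left-recursive. The standard transformation for
  A → A α₁ | ... | A α_m | β₁ | ... | β_n
is
  A  → β₁ A' | ... | β_n A'
  A' → α₁ A' | ... | α_m A' | ε

Y → - becomes Y → - Y'
Y → ; id becomes Y → ; id Y'
Y → Y id id becomes Y' → id id Y'
Y → Y - becomes Y' → - Y'
Add Y' → ε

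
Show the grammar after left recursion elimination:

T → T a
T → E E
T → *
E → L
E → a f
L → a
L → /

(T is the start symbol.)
T is directly left-recursive. The standard transformation for
  A → A α₁ | ... | A α_m | β₁ | ... | β_n
is
  A  → β₁ A' | ... | β_n A'
  A' → α₁ A' | ... | α_m A' | ε

T → E E becomes T → E E T'
T → * becomes T → * T'
T → T a becomes T' → a T'
Add T' → ε

Productions for other non-terminals are unchanged:
  E → L
  E → a f
  L → a
  L → /

Resulting grammar:
T → E E T'
T → * T'
T' → a T'
T' → ε
E → L
E → a f
L → a
L → /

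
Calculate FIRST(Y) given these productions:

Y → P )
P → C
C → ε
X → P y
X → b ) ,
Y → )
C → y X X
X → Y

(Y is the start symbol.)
{ ')', 'y' }

To compute FIRST(Y), examine every production with Y on the left-hand side, reading each right-hand side left to right until a non-nullable symbol is reached.

FIRST sets of the other non-terminals involved (by the same procedure, iterated to a fixed point):
  FIRST(P) = { 'y', ε }

From Y → P ):
  - P is a non-terminal: add FIRST(P) \ {ε} = { 'y' }
    P is nullable, so continue to the next symbol
  - ')' is a terminal: add ')' and stop
From Y → ):
  - ')' is a terminal: add ')' and stop

Collecting: FIRST(Y) = { ')', 'y' }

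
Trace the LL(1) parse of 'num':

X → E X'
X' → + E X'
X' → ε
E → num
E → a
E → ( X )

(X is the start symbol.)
Stack is shown with the top on the left.

Stack     Input  Action
-----------------------
X $       num $  output X → E X'
E X' $    num $  output E → num
num X' $  num $  match 'num'
X' $      $      output X' → ε
$         $      accept

The string is accepted.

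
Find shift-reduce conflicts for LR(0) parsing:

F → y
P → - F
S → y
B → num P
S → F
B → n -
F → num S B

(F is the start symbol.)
No shift-reduce conflicts

Augment with F' → F and build the canonical LR(0) collection (I0 = CLOSURE({[F' → . F]}), then GOTO on every symbol after a dot until no new states appear). It has 14 states:
  I0: { [F → . num S B], [F → . y], [F' → . F] }  — shift
  I1: { [F' → F .] }  — accept
  I2: { [F → . num S B], [F → . y], [F → num . S B], [S → . F], [S → . y] }  — shift
  I3: { [F → y .] }  — reduce
  I4: { [S → F .] }  — reduce
  I5: { [B → . n -], [B → . num P], [F → num S . B] }  — shift
  I6: { [F → y .], [S → y .] }  — 2 reduces
  I7: { [F → num S B .] }  — reduce
  I8: { [B → n . -] }  — shift
  I9: { [B → num . P], [P → . - F] }  — shift
  I10: { [F → . num S B], [F → . y], [P → - . F] }  — shift
  I11: { [B → num P .] }  — reduce
  I12: { [P → - F .] }  — reduce
  I13: { [B → n - .] }  — reduce

No state contains both a complete item and a shift item.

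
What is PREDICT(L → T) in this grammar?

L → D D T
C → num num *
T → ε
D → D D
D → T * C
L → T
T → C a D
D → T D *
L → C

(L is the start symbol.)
{ $, 'num' }

PREDICT(L → T) = (FIRST(RHS) \ {ε}) ∪ (FOLLOW(L) if ε ∈ FIRST(RHS), i.e. RHS ⇒* ε)
FIRST(T) = { 'num', ε }
FIRST(T) = { 'num', ε }
ε ∈ FIRST(T) (the right-hand side is nullable), so add FOLLOW(L) = { $ }
PREDICT(L → T) = { $, 'num' }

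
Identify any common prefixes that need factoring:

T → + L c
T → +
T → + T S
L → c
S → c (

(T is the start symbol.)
Yes, T has productions with common prefix '+'

Left-factoring is needed when two productions for the same non-terminal
share a common prefix on the right-hand side.

Productions for T:
  T → + L c
  T → +
  T → + T S

Found common prefix '+' in productions for T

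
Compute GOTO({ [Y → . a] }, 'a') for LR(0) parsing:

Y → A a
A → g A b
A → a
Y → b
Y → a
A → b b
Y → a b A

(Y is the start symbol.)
GOTO(I, 'a') = CLOSURE({ [A → αX.β] : [A → α.Xβ] ∈ I, X = 'a' })

Items with dot before 'a', with the dot advanced:
  [Y → . a] → [Y → a .]
Closure adds nothing (no advanced item has the dot before a non-terminal).

GOTO = { [Y → a .] }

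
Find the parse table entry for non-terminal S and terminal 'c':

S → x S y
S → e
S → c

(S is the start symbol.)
S → c

To find M[S, 'c'], we find productions for S where 'c' is in the predict set (PREDICT(N → α) = (FIRST(α) \ {ε}) ∪ (FOLLOW(N) if α ⇒* ε)).

S → x S y: PREDICT = { 'x' }
S → e: PREDICT = { 'e' }
S → c: PREDICT = { 'c' }
  'c' is in predict set, so this production goes in M[S, 'c']

M[S, 'c'] = S → c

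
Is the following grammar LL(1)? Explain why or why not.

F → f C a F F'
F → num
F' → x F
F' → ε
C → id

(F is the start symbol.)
No. Predict set conflict for F': { 'x' }

Relevant sets:
  FOLLOW(F') = { $, 'x' }

For F:
  PREDICT(F → f C a F F') = { 'f' }
  PREDICT(F → num) = { 'num' }
For F':
  PREDICT(F' → x F) = { 'x' }
  PREDICT(F' → ε) = { $, 'x' }
C has a single production, so nothing to check there.

Conflict found: Predict set conflict for F': { 'x' }
The grammar is NOT LL(1).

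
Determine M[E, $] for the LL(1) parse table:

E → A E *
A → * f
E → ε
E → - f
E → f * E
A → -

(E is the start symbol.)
To find M[E, $], we find productions for E where $ is in the predict set (PREDICT(N → α) = (FIRST(α) \ {ε}) ∪ (FOLLOW(N) if α ⇒* ε)).

Relevant sets:
  FIRST(A) = { '*', '-' }
  FOLLOW(E) = { $, '*' }

E → A E *: PREDICT = { '*', '-' }
E → ε: PREDICT = { $, '*' }
  $ is in predict set, so this production goes in M[E, $]
E → - f: PREDICT = { '-' }
E → f * E: PREDICT = { 'f' }

M[E, $] = E → ε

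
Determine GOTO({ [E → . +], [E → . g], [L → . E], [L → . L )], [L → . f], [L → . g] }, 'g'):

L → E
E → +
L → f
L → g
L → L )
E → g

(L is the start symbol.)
GOTO(I, 'g') = CLOSURE({ [A → αX.β] : [A → α.Xβ] ∈ I, X = 'g' })

Items with dot before 'g', with the dot advanced:
  [E → . g] → [E → g .]
  [L → . g] → [L → g .]
Closure adds nothing (no advanced item has the dot before a non-terminal).

GOTO = { [E → g .], [L → g .] }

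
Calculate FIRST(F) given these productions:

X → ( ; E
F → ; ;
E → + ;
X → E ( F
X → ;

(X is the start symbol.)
{ ';' }

To compute FIRST(F), examine every production with F on the left-hand side, reading each right-hand side left to right until a non-nullable symbol is reached.

From F → ; ;:
  - ';' is a terminal: add ';' and stop

Collecting: FIRST(F) = { ';' }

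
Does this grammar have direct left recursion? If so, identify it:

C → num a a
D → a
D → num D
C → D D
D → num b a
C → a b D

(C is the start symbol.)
C → num a a: starts with num
D → a: starts with a
D → num D: starts with num
C → D D: starts with D
D → num b a: starts with num
C → a b D: starts with a

No direct left recursion found.

Answer: No direct left recursion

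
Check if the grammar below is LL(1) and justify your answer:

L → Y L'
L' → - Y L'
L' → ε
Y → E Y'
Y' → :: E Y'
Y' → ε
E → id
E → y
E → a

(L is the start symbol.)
Yes, the grammar is LL(1).

A grammar is LL(1) if for each non-terminal N with multiple productions, the predict sets of those productions are pairwise disjoint, where PREDICT(N → α) = (FIRST(α) \ {ε}) ∪ (FOLLOW(N) if α ⇒* ε).

Relevant sets:
  FOLLOW(L') = { $ }
  FOLLOW(Y') = { $, '-' }

For L':
  PREDICT(L' → '-' Y L') = { '-' }
  PREDICT(L' → ε) = { $ }
For Y':
  PREDICT(Y' → :: E Y') = { '::' }
  PREDICT(Y' → ε) = { $, '-' }
For E:
  PREDICT(E → id) = { 'id' }
  PREDICT(E → y) = { 'y' }
  PREDICT(E → a) = { 'a' }
L, Y have a single production, so nothing to check there.

All predict sets are disjoint. The grammar IS LL(1).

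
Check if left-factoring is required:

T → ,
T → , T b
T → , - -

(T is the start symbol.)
Yes, T has productions with common prefix ','

Left-factoring is needed when two productions for the same non-terminal
share a common prefix on the right-hand side.

Productions for T:
  T → ,
  T → , T b
  T → , - -

Found common prefix ',' in productions for T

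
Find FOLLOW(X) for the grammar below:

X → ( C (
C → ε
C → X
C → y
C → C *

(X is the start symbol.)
X is the start symbol, so $ ∈ FOLLOW(X).
In C → X: X is at the end, add FOLLOW(C)

The FOLLOW sets referred to above (computed the same way, to a fixed point):
  FOLLOW(C) = { '(', '*' }

Taking the union: FOLLOW(X) = { $, '(', '*' }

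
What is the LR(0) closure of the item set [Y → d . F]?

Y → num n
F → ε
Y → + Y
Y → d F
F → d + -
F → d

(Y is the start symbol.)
To compute CLOSURE, for each item [A → α.Bβ] where B is a non-terminal, add [B → .γ] for all productions B → γ; repeat for the newly added items until nothing changes.

Start with: [Y → d . F]
  [Y → d . F] has the dot before F: add [F → .], [F → . d + -], [F → . d]
No further items can be added.

CLOSURE = { [F → . d + -], [F → . d], [F → .], [Y → d . F] }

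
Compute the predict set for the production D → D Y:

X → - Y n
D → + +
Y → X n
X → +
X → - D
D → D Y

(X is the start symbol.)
{ '+' }

PREDICT(D → D Y) = (FIRST(RHS) \ {ε}) ∪ (FOLLOW(D) if ε ∈ FIRST(RHS), i.e. RHS ⇒* ε)
FIRST(D) = { '+' }
FIRST(D Y) = { '+' }
ε ∉ FIRST(D Y), so FOLLOW(D) is not added.
PREDICT(D → D Y) = { '+' }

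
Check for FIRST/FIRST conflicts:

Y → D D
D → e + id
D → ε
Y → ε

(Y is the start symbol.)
A FIRST/FIRST conflict occurs when two productions N → α and N → β for the same non-terminal have FIRST(α) ∩ FIRST(β) ≠ ∅ (with ε ∈ FIRST of a nullable right-hand side, so two nullable alternatives also conflict).

FIRST sets of the non-terminals at (or reachable through a nullable prefix from) the front of some alternative:
  FIRST(D) = { 'e', ε }

Productions for Y:
  Y → D D: FIRST = { 'e', ε }
  Y → ε: FIRST = { ε }
Productions for D:
  D → e + id: FIRST = { 'e' }
  D → ε: FIRST = { ε }

Conflict for Y: Y → D D and Y → ε
  Overlap: { ε }

Answer: Yes. Y → D D / Y → ε on { ε }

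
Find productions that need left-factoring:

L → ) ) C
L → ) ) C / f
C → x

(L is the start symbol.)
Yes, L has productions with common prefix ') ) C'

Left-factoring is needed when two productions for the same non-terminal
share a common prefix on the right-hand side.

Productions for L:
  L → ) ) C
  L → ) ) C / f

Found common prefix ') ) C' in productions for L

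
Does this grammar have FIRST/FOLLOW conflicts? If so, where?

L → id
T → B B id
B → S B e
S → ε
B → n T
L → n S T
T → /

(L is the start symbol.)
No FIRST/FOLLOW conflicts.

A FIRST/FOLLOW conflict occurs when a non-terminal N has a nullable alternative N → β (β ⇒* ε) and another alternative N → α with FIRST(α) ∩ FOLLOW(N) ≠ ∅: on such a lookahead the parser cannot decide between expanding α and letting N vanish via β.

Nullable non-terminals: S.
S has a nullable alternative but only one production, so nothing to check.

B, L, T have no nullable alternative, so no FIRST/FOLLOW check is needed there.

No FIRST/FOLLOW conflicts found.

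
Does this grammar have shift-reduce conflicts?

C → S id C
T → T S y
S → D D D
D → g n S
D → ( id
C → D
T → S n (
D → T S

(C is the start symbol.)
A shift-reduce conflict occurs when an LR(0) state has both:
  - a complete (reduce) item [A → α .] (dot at the end), and
  - a shift item [B → β . c γ] (dot before a terminal).

Augment with C' → C and build the canonical LR(0) collection (I0 = CLOSURE({[C' → . C]}), then GOTO on every symbol after a dot until no new states appear). It has 20 states:
  I0: { [C → . D], [C → . S id C], [C' → . C], [D → . ( id], [D → . T S], [D → . g n S], [S → . D D D], [T → . S n (], [T → . T S y] }  — shift
  I1: { [D → ( . id] }  — shift
  I2: { [C' → C .] }  — accept
  I3: { [C → D .], [D → . ( id], [D → . T S], [D → . g n S], [S → . D D D], [S → D . D D], [T → . S n (], [T → . T S y] }  — shift, reduce
  I4: { [C → S . id C], [T → S . n (] }  — shift
  I5: { [D → . ( id], [D → . T S], [D → . g n S], [D → T . S], [S → . D D D], [T → . S n (], [T → . T S y], [T → T . S y] }  — shift
  I6: { [D → g . n S] }  — shift
  I7: { [D → . ( id], [D → . T S], [D → . g n S], [D → g n . S], [S → . D D D], [T → . S n (], [T → . T S y] }  — shift
  I8: { [D → . ( id], [D → . T S], [D → . g n S], [S → . D D D], [S → D . D D], [T → . S n (], [T → . T S y] }  — shift
  I9: { [D → g n S .], [T → S . n (] }  — shift, reduce
  I10: { [T → S n . (] }  — shift
  I11: { [T → S n ( .] }  — reduce
  I12: { [D → . ( id], [D → . T S], [D → . g n S], [S → . D D D], [S → D . D D], [S → D D . D], [T → . S n (], [T → . T S y] }  — shift
  I13: { [T → S . n (] }  — shift
  I14: { [D → . ( id], [D → . T S], [D → . g n S], [S → . D D D], [S → D . D D], [S → D D . D], [S → D D D .], [T → . S n (], [T → . T S y] }  — shift, reduce
  I15: { [D → T S .], [T → S . n (], [T → T S . y] }  — shift, reduce
  I16: { [T → T S y .] }  — reduce
  I17: { [C → . D], [C → . S id C], [C → S id . C], [D → . ( id], [D → . T S], [D → . g n S], [S → . D D D], [T → . S n (], [T → . T S y] }  — shift
  I18: { [C → S id C .] }  — reduce
  I19: { [D → ( id .] }  — reduce

I3 contains reduce item [C → D .] and shift items [D → . ( id], [D → . g n S] — shift-reduce conflict.
I9 contains reduce item [D → g n S .] and shift item [T → S . n (] — shift-reduce conflict.
I14 contains reduce item [S → D D D .] and shift items [D → . ( id], [D → . g n S] — shift-reduce conflict.
I15 contains reduce item [D → T S .] and shift items [T → S . n (], [T → T S . y] — shift-reduce conflict.

Answer: Yes — I3: [C → D .] vs [D → . ( id]; I9: [D → g n S .] vs [T → S . n (]; I14: [S → D D D .] vs [D → . ( id]; I15: [D → T S .] vs [T → S . n (]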